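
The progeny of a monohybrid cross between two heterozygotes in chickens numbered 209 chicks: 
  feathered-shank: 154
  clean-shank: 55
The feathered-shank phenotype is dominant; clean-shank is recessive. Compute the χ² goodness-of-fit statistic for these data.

For a monohybrid cross between heterozygotes with complete dominance, the expected phenotypic ratio is 3:1.
Expected counts for N = 209 under a 3:1 ratio (total parts = 4):
  feathered-shank: 209 × 3/4 = 156.75
  clean-shank: 209 × 1/4 = 52.25
χ² = Σ (O − E)² / E
  feathered-shank: (154 − 156.75)² / 156.75 = 0.0482
  clean-shank: (55 − 52.25)² / 52.25 = 0.1447
χ² = 0.0482 + 0.1447 = 0.1929 ≈ 0.193

0.193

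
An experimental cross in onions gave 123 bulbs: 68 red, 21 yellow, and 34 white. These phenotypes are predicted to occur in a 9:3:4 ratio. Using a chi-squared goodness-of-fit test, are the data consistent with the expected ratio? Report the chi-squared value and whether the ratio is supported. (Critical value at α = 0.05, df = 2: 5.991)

0.548; consistent

The 9:3:4 ratio has 16 parts, so with N = 123 the expected counts are:
  red: 123 × 9/16 = 69.1875
  yellow: 123 × 3/16 = 23.0625
  white: 123 × 4/16 = 30.75
χ² = Σ (O − E)² / E
  red: (68 − 69.1875)² / 69.1875 = 0.0204
  yellow: (21 − 23.0625)² / 23.0625 = 0.1845
  white: (34 − 30.75)² / 30.75 = 0.3435
χ² = 0.0204 + 0.1845 + 0.3435 = 0.5484 ≈ 0.548
Degrees of freedom = 3 − 1 = 2; critical value at α = 0.05 is 5.991.
Since 0.548 < 5.991, we fail to reject the null hypothesis — the data are consistent with the 9:3:4 ratio.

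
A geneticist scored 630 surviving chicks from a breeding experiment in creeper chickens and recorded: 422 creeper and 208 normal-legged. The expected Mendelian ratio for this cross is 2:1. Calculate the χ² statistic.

0.029

Expected counts for N = 630 under a 2:1 ratio (total parts = 3):
  creeper: 630 × 2/3 = 420
  normal-legged: 630 × 1/3 = 210
χ² = Σ (O − E)² / E
  creeper: (422 − 420)² / 420 = 0.0095
  normal-legged: (208 − 210)² / 210 = 0.0190
χ² = 0.0095 + 0.0190 = 0.0285 ≈ 0.029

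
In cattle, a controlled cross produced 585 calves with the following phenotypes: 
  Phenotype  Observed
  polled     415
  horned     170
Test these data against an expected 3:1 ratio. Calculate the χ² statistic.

The 3:1 ratio has 4 parts, so with N = 585 the expected counts are:
  polled: 585 × 3/4 = 438.75
  horned: 585 × 1/4 = 146.25
χ² = Σ (O − E)² / E
  polled: (415 − 438.75)² / 438.75 = 1.2856
  horned: (170 − 146.25)² / 146.25 = 3.8568
χ² = 1.2856 + 3.8568 = 5.1424 ≈ 5.142

5.142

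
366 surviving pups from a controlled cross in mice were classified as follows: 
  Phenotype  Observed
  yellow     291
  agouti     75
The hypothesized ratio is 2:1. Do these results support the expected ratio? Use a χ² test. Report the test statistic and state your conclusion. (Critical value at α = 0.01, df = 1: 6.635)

27.160; not consistent

Under the 2:1 hypothesis (Σ ratio = 3, N = 366):
  yellow: 366 × 2/3 = 244
  agouti: 366 × 1/3 = 122
χ² = Σ (O − E)² / E
  yellow: (291 − 244)² / 244 = 9.0533
  agouti: (75 − 122)² / 122 = 18.1066
χ² = 9.0533 + 18.1066 = 27.1599 ≈ 27.160
Degrees of freedom = 2 − 1 = 1; critical value at α = 0.01 is 6.635.
Since 27.160 > 6.635, we reject the null hypothesis — the data do not fit the 2:1 ratio.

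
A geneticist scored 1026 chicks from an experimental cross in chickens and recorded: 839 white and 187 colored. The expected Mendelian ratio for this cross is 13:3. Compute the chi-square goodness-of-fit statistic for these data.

0.185

Total ratio parts = 16. Expected numbers out of 1026:
  white: 1026 × 13/16 = 833.625
  colored: 1026 × 3/16 = 192.375
χ² = Σ (O − E)² / E
  white: (839 − 833.625)² / 833.625 = 0.0347
  colored: (187 − 192.375)² / 192.375 = 0.1502
χ² = 0.0347 + 0.1502 = 0.1849 ≈ 0.185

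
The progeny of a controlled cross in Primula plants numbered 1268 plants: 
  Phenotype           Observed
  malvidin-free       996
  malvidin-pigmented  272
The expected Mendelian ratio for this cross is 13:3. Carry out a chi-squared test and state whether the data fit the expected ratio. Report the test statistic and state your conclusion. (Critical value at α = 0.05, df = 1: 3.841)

6.073; not consistent

The 13:3 ratio has 16 parts, so with N = 1268 the expected counts are:
  malvidin-free: 1268 × 13/16 = 1030.25
  malvidin-pigmented: 1268 × 3/16 = 237.75
χ² = Σ (O − E)² / E
  malvidin-free: (996 − 1030.25)² / 1030.25 = 1.1386
  malvidin-pigmented: (272 − 237.75)² / 237.75 = 4.9340
χ² = 1.1386 + 4.9340 = 6.0726 ≈ 6.073
Degrees of freedom = 2 − 1 = 1; critical value at α = 0.05 is 3.841.
Since 6.073 > 3.841, we reject the null hypothesis — the data do not fit the 13:3 ratio.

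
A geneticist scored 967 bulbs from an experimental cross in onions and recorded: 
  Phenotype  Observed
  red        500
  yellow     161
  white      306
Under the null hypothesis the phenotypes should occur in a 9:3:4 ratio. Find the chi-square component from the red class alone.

Under the 9:3:4 hypothesis (Σ ratio = 16, N = 967):
  red: 967 × 9/16 = 543.9375
  yellow: 967 × 3/16 = 181.3125
  white: 967 × 4/16 = 241.75
Contribution of red: (500 − 543.9375)² / 543.9375 = 3.5491

3.549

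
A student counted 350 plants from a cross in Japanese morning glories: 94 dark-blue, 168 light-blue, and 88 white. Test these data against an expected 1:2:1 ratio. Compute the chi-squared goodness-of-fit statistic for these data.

Total ratio parts = 4. Expected numbers out of 350:
  dark-blue: 350 × 1/4 = 87.5
  light-blue: 350 × 2/4 = 175
  white: 350 × 1/4 = 87.5
χ² = Σ (O − E)² / E
  dark-blue: (94 − 87.5)² / 87.5 = 0.4829
  light-blue: (168 − 175)² / 175 = 0.2800
  white: (88 − 87.5)² / 87.5 = 0.0029
χ² = 0.4829 + 0.2800 + 0.0029 = 0.7658 ≈ 0.766

0.766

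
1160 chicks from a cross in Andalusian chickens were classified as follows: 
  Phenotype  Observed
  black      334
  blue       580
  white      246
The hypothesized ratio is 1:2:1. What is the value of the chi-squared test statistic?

Expected counts for N = 1160 under a 1:2:1 ratio (total parts = 4):
  black: 1160 × 1/4 = 290
  blue: 1160 × 2/4 = 580
  white: 1160 × 1/4 = 290
χ² = Σ (O − E)² / E
  black: (334 − 290)² / 290 = 6.6759
  blue: (580 − 580)² / 580 = 0.0000
  white: (246 − 290)² / 290 = 6.6759
χ² = 6.6759 + 0.0000 + 6.6759 = 13.3518 ≈ 13.352

13.352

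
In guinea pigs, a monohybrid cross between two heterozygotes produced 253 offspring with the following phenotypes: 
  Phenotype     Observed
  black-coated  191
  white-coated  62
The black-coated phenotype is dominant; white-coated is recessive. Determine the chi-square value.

For a monohybrid cross between heterozygotes with complete dominance, the expected phenotypic ratio is 3:1.
The 3:1 ratio has 4 parts, so with N = 253 the expected counts are:
  black-coated: 253 × 3/4 = 189.75
  white-coated: 253 × 1/4 = 63.25
χ² = Σ (O − E)² / E
  black-coated: (191 − 189.75)² / 189.75 = 0.0082
  white-coated: (62 − 63.25)² / 63.25 = 0.0247
χ² = 0.0082 + 0.0247 = 0.0329 ≈ 0.033

0.033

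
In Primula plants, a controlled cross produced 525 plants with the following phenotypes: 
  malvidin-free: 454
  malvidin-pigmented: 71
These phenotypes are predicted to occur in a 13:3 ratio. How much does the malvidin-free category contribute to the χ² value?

1.765

Expected counts for N = 525 under a 13:3 ratio (total parts = 16):
  malvidin-free: 525 × 13/16 = 426.5625
  malvidin-pigmented: 525 × 3/16 = 98.4375
Contribution of malvidin-free: (454 − 426.5625)² / 426.5625 = 1.7648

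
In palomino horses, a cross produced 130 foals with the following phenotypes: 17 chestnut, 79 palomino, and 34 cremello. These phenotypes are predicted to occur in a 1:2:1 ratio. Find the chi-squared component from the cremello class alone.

Total ratio parts = 4. Expected numbers out of 130:
  chestnut: 130 × 1/4 = 32.5
  palomino: 130 × 2/4 = 65
  cremello: 130 × 1/4 = 32.5
Contribution of cremello: (34 − 32.5)² / 32.5 = 0.0692

0.069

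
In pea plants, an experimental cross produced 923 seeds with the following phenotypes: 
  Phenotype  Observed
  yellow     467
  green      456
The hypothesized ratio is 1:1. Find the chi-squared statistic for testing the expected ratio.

Total ratio parts = 2. Expected numbers out of 923:
  yellow: 923 × 1/2 = 461.5
  green: 923 × 1/2 = 461.5
χ² = Σ (O − E)² / E
  yellow: (467 − 461.5)² / 461.5 = 0.0655
  green: (456 − 461.5)² / 461.5 = 0.0655
χ² = 0.0655 + 0.0655 = 0.131

0.131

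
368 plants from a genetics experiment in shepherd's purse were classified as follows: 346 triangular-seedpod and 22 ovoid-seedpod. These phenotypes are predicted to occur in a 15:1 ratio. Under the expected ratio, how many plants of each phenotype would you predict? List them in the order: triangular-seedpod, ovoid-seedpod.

345, 23

The 15:1 ratio has 16 parts, so with N = 368 the expected counts are:
  triangular-seedpod: 368 × 15/16 = 345
  ovoid-seedpod: 368 × 1/16 = 23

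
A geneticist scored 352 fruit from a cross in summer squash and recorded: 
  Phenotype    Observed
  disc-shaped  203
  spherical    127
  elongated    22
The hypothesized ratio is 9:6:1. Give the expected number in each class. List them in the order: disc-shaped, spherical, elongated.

Expected counts for N = 352 under a 9:6:1 ratio (total parts = 16):
  disc-shaped: 352 × 9/16 = 198
  spherical: 352 × 6/16 = 132
  elongated: 352 × 1/16 = 22

198, 132, 22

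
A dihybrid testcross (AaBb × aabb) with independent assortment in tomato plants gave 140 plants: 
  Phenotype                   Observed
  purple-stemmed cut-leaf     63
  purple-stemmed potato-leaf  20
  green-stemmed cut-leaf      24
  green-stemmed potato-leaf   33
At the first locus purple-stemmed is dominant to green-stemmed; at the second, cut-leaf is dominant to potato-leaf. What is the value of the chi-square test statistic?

A dihybrid testcross with independent assortment gives a 1:1:1:1 ratio.
Total ratio parts = 4. Expected numbers out of 140:
  purple-stemmed cut-leaf: 140 × 1/4 = 35
  purple-stemmed potato-leaf: 140 × 1/4 = 35
  green-stemmed cut-leaf: 140 × 1/4 = 35
  green-stemmed potato-leaf: 140 × 1/4 = 35
χ² = Σ (O − E)² / E
  purple-stemmed cut-leaf: (63 − 35)² / 35 = 22.4000
  purple-stemmed potato-leaf: (20 − 35)² / 35 = 6.4286
  green-stemmed cut-leaf: (24 − 35)² / 35 = 3.4571
  green-stemmed potato-leaf: (33 − 35)² / 35 = 0.1143
χ² = 22.4000 + 6.4286 + 3.4571 + 0.1143 = 32.400

32.400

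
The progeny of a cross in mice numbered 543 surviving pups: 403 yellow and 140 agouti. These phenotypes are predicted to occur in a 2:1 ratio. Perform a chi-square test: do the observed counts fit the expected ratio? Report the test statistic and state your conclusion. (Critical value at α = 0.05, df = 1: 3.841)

13.931; not consistent

The 2:1 ratio has 3 parts, so with N = 543 the expected counts are:
  yellow: 543 × 2/3 = 362
  agouti: 543 × 1/3 = 181
χ² = Σ (O − E)² / E
  yellow: (403 − 362)² / 362 = 4.6436
  agouti: (140 − 181)² / 181 = 9.2873
χ² = 4.6436 + 9.2873 = 13.9309 ≈ 13.931
Degrees of freedom = 2 − 1 = 1; critical value at α = 0.05 is 3.841.
Since 13.931 > 3.841, we reject the null hypothesis — the data do not fit the 2:1 ratio.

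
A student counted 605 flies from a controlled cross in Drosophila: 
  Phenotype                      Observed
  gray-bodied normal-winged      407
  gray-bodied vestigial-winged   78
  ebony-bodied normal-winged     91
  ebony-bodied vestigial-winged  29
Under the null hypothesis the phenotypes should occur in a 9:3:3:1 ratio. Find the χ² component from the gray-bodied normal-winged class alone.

13.068

Expected counts for N = 605 under a 9:3:3:1 ratio (total parts = 16):
  gray-bodied normal-winged: 605 × 9/16 = 340.3125
  gray-bodied vestigial-winged: 605 × 3/16 = 113.4375
  ebony-bodied normal-winged: 605 × 3/16 = 113.4375
  ebony-bodied vestigial-winged: 605 × 1/16 = 37.8125
Contribution of gray-bodied normal-winged: (407 − 340.3125)² / 340.3125 = 13.0681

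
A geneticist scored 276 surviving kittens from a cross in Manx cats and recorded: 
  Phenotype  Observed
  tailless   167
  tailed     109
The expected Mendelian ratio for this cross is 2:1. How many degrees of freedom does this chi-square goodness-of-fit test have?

1

A goodness-of-fit test with 2 phenotype classes has df = 2 − 1 = 1.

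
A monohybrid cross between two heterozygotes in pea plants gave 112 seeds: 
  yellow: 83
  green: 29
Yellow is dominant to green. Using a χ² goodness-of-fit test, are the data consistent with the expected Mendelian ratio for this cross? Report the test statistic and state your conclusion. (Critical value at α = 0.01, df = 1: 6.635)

0.048; consistent

For a monohybrid cross between heterozygotes with complete dominance, the expected phenotypic ratio is 3:1.
Expected counts for N = 112 under a 3:1 ratio (total parts = 4):
  yellow: 112 × 3/4 = 84
  green: 112 × 1/4 = 28
χ² = Σ (O − E)² / E
  yellow: (83 − 84)² / 84 = 0.0119
  green: (29 − 28)² / 28 = 0.0357
χ² = 0.0119 + 0.0357 = 0.0476 ≈ 0.048
Degrees of freedom = 2 − 1 = 1; critical value at α = 0.01 is 6.635.
Since 0.048 < 6.635, we fail to reject the null hypothesis — the data are consistent with the 3:1 ratio.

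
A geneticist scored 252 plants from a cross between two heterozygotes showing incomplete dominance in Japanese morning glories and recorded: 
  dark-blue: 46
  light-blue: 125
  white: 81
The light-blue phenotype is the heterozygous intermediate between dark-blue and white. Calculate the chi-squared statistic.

With incomplete dominance, a heterozygote × heterozygote cross gives a 1:2:1 phenotypic ratio.
Total ratio parts = 4. Expected numbers out of 252:
  dark-blue: 252 × 1/4 = 63
  light-blue: 252 × 2/4 = 126
  white: 252 × 1/4 = 63
χ² = Σ (O − E)² / E
  dark-blue: (46 − 63)² / 63 = 4.5873
  light-blue: (125 − 126)² / 126 = 0.0079
  white: (81 − 63)² / 63 = 5.1429
χ² = 4.5873 + 0.0079 + 5.1429 = 9.7381 ≈ 9.738

9.738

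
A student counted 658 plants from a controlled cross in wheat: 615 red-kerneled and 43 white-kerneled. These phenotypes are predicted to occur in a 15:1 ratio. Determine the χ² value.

0.091

The 15:1 ratio has 16 parts, so with N = 658 the expected counts are:
  red-kerneled: 658 × 15/16 = 616.875
  white-kerneled: 658 × 1/16 = 41.125
χ² = Σ (O − E)² / E
  red-kerneled: (615 − 616.875)² / 616.875 = 0.0057
  white-kerneled: (43 − 41.125)² / 41.125 = 0.0855
χ² = 0.0057 + 0.0855 = 0.0912 ≈ 0.091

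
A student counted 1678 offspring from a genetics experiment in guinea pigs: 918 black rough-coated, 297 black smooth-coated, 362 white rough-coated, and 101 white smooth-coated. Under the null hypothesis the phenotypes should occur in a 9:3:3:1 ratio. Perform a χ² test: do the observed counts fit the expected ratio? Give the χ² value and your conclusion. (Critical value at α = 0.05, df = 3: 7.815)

8.973; not consistent

Expected counts for N = 1678 under a 9:3:3:1 ratio (total parts = 16):
  black rough-coated: 1678 × 9/16 = 943.875
  black smooth-coated: 1678 × 3/16 = 314.625
  white rough-coated: 1678 × 3/16 = 314.625
  white smooth-coated: 1678 × 1/16 = 104.875
χ² = Σ (O − E)² / E
  black rough-coated: (918 − 943.875)² / 943.875 = 0.7093
  black smooth-coated: (297 − 314.625)² / 314.625 = 0.9873
  white rough-coated: (362 − 314.625)² / 314.625 = 7.1335
  white smooth-coated: (101 − 104.875)² / 104.875 = 0.1432
χ² = 0.7093 + 0.9873 + 7.1335 + 0.1432 = 8.9733 ≈ 8.973
Degrees of freedom = 4 − 1 = 3; critical value at α = 0.05 is 7.815.
Since 8.973 > 7.815, we reject the null hypothesis — the data do not fit the 9:3:3:1 ratio.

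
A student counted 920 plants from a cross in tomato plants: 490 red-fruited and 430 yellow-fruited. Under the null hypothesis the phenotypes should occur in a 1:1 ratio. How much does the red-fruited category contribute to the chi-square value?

1.957

Expected counts for N = 920 under a 1:1 ratio (total parts = 2):
  red-fruited: 920 × 1/2 = 460
  yellow-fruited: 920 × 1/2 = 460
Contribution of red-fruited: (490 − 460)² / 460 = 1.9565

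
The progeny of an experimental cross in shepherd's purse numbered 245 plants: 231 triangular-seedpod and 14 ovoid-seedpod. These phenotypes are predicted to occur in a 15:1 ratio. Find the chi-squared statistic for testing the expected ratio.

0.120

Under the 15:1 hypothesis (Σ ratio = 16, N = 245):
  triangular-seedpod: 245 × 15/16 = 229.6875
  ovoid-seedpod: 245 × 1/16 = 15.3125
χ² = Σ (O − E)² / E
  triangular-seedpod: (231 − 229.6875)² / 229.6875 = 0.0075
  ovoid-seedpod: (14 − 15.3125)² / 15.3125 = 0.1125
χ² = 0.0075 + 0.1125 = 0.120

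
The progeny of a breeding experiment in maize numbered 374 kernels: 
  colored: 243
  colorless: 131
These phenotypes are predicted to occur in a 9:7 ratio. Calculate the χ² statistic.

11.565

The 9:7 ratio has 16 parts, so with N = 374 the expected counts are:
  colored: 374 × 9/16 = 210.375
  colorless: 374 × 7/16 = 163.625
χ² = Σ (O − E)² / E
  colored: (243 − 210.375)² / 210.375 = 5.0595
  colorless: (131 − 163.625)² / 163.625 = 6.5051
χ² = 5.0595 + 6.5051 = 11.5646 ≈ 11.565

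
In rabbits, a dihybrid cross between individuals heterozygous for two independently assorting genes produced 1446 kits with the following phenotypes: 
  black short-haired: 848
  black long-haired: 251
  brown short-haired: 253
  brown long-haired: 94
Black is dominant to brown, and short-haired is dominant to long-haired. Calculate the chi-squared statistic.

A dihybrid F₂ with independent assortment and complete dominance at both loci gives a 9:3:3:1 phenotypic ratio.
Under the 9:3:3:1 hypothesis (Σ ratio = 16, N = 1446):
  black short-haired: 1446 × 9/16 = 813.375
  black long-haired: 1446 × 3/16 = 271.125
  brown short-haired: 1446 × 3/16 = 271.125
  brown long-haired: 1446 × 1/16 = 90.375
χ² = Σ (O − E)² / E
  black short-haired: (848 − 813.375)² / 813.375 = 1.4740
  black long-haired: (251 − 271.125)² / 271.125 = 1.4938
  brown short-haired: (253 − 271.125)² / 271.125 = 1.2117
  brown long-haired: (94 − 90.375)² / 90.375 = 0.1454
χ² = 1.4740 + 1.4938 + 1.2117 + 0.1454 = 4.3249 ≈ 4.325

4.325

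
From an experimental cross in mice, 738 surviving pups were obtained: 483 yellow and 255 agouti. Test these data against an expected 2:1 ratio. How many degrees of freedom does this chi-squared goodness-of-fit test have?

1

A goodness-of-fit test with 2 phenotype classes has df = 2 − 1 = 1.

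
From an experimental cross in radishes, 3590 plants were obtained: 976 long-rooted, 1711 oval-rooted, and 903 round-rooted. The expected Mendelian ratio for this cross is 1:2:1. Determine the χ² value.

10.831

The 1:2:1 ratio has 4 parts, so with N = 3590 the expected counts are:
  long-rooted: 3590 × 1/4 = 897.5
  oval-rooted: 3590 × 2/4 = 1795
  round-rooted: 3590 × 1/4 = 897.5
χ² = Σ (O − E)² / E
  long-rooted: (976 − 897.5)² / 897.5 = 6.8660
  oval-rooted: (1711 − 1795)² / 1795 = 3.9309
  round-rooted: (903 − 897.5)² / 897.5 = 0.0337
χ² = 6.8660 + 3.9309 + 0.0337 = 10.8306 ≈ 10.831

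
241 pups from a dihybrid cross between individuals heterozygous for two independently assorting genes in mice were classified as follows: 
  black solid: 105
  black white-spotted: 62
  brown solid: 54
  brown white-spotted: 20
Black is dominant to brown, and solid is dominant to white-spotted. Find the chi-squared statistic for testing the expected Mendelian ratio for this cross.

16.483

A dihybrid F₂ with independent assortment and complete dominance at both loci gives a 9:3:3:1 phenotypic ratio.
Expected counts for N = 241 under a 9:3:3:1 ratio (total parts = 16):
  black solid: 241 × 9/16 = 135.5625
  black white-spotted: 241 × 3/16 = 45.1875
  brown solid: 241 × 3/16 = 45.1875
  brown white-spotted: 241 × 1/16 = 15.0625
χ² = Σ (O − E)² / E
  black solid: (105 − 135.5625)² / 135.5625 = 6.8903
  black white-spotted: (62 − 45.1875)² / 45.1875 = 6.2553
  brown solid: (54 − 45.1875)² / 45.1875 = 1.7186
  brown white-spotted: (20 − 15.0625)² / 15.0625 = 1.6185
χ² = 6.8903 + 6.2553 + 1.7186 + 1.6185 = 16.4827 ≈ 16.483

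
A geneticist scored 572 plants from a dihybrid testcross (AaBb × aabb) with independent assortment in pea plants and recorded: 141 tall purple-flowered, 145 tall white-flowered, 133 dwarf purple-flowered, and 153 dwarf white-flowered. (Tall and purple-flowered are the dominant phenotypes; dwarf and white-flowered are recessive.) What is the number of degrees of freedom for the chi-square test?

3

A dihybrid testcross with independent assortment gives a 1:1:1:1 ratio.
A goodness-of-fit test with 4 phenotype classes has df = 4 − 1 = 3.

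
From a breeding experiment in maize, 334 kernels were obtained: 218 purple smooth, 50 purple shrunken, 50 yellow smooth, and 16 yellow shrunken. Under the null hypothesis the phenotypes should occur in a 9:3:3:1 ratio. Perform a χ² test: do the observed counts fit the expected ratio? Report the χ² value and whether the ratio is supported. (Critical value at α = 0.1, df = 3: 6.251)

11.059; not consistent

The 9:3:3:1 ratio has 16 parts, so with N = 334 the expected counts are:
  purple smooth: 334 × 9/16 = 187.875
  purple shrunken: 334 × 3/16 = 62.625
  yellow smooth: 334 × 3/16 = 62.625
  yellow shrunken: 334 × 1/16 = 20.875
χ² = Σ (O − E)² / E
  purple smooth: (218 − 187.875)² / 187.875 = 4.8304
  purple shrunken: (50 − 62.625)² / 62.625 = 2.5452
  yellow smooth: (50 − 62.625)² / 62.625 = 2.5452
  yellow shrunken: (16 − 20.875)² / 20.875 = 1.1385
χ² = 4.8304 + 2.5452 + 2.5452 + 1.1385 = 11.0593 ≈ 11.059
Degrees of freedom = 4 − 1 = 3; critical value at α = 0.1 is 6.251.
Since 11.059 > 6.251, we reject the null hypothesis — the data do not fit the 9:3:3:1 ratio.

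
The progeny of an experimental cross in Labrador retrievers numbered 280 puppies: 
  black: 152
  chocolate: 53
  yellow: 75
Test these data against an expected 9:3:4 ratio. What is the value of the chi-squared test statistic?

0.554

The 9:3:4 ratio has 16 parts, so with N = 280 the expected counts are:
  black: 280 × 9/16 = 157.5
  chocolate: 280 × 3/16 = 52.5
  yellow: 280 × 4/16 = 70
χ² = Σ (O − E)² / E
  black: (152 − 157.5)² / 157.5 = 0.1921
  chocolate: (53 − 52.5)² / 52.5 = 0.0048
  yellow: (75 − 70)² / 70 = 0.3571
χ² = 0.1921 + 0.0048 + 0.3571 = 0.554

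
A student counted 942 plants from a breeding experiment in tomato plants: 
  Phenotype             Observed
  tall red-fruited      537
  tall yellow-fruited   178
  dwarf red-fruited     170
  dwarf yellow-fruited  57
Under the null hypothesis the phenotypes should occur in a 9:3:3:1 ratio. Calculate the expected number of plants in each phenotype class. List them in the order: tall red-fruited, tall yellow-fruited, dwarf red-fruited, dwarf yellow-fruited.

Total ratio parts = 16. Expected numbers out of 942:
  tall red-fruited: 942 × 9/16 = 529.875
  tall yellow-fruited: 942 × 3/16 = 176.625
  dwarf red-fruited: 942 × 3/16 = 176.625
  dwarf yellow-fruited: 942 × 1/16 = 58.875

529.875, 176.625, 176.625, 58.875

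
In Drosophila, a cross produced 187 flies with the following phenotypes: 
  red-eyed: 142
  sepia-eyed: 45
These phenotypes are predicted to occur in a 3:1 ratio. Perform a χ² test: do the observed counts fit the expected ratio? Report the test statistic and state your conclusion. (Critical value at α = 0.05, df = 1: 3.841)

Under the 3:1 hypothesis (Σ ratio = 4, N = 187):
  red-eyed: 187 × 3/4 = 140.25
  sepia-eyed: 187 × 1/4 = 46.75
χ² = Σ (O − E)² / E
  red-eyed: (142 − 140.25)² / 140.25 = 0.0218
  sepia-eyed: (45 − 46.75)² / 46.75 = 0.0655
χ² = 0.0218 + 0.0655 = 0.0873 ≈ 0.087
Degrees of freedom = 2 − 1 = 1; critical value at α = 0.05 is 3.841.
Since 0.087 < 3.841, we fail to reject the null hypothesis — the data are consistent with the 3:1 ratio.

0.087; consistent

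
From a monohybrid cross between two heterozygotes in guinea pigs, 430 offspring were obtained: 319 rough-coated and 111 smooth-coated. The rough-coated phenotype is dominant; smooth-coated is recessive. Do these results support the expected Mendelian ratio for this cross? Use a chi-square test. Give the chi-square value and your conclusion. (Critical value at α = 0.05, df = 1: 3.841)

For a monohybrid cross between heterozygotes with complete dominance, the expected phenotypic ratio is 3:1.
Expected counts for N = 430 under a 3:1 ratio (total parts = 4):
  rough-coated: 430 × 3/4 = 322.5
  smooth-coated: 430 × 1/4 = 107.5
χ² = Σ (O − E)² / E
  rough-coated: (319 − 322.5)² / 322.5 = 0.0380
  smooth-coated: (111 − 107.5)² / 107.5 = 0.1140
χ² = 0.0380 + 0.1140 = 0.152
Degrees of freedom = 2 − 1 = 1; critical value at α = 0.05 is 3.841.
Since 0.152 < 3.841, we fail to reject the null hypothesis — the data are consistent with the 3:1 ratio.

0.152; consistent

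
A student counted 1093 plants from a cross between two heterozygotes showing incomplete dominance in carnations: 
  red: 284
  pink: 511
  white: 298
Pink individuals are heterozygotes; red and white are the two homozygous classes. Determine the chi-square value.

With incomplete dominance, a heterozygote × heterozygote cross gives a 1:2:1 phenotypic ratio.
Under the 1:2:1 hypothesis (Σ ratio = 4, N = 1093):
  red: 1093 × 1/4 = 273.25
  pink: 1093 × 2/4 = 546.5
  white: 1093 × 1/4 = 273.25
χ² = Σ (O − E)² / E
  red: (284 − 273.25)² / 273.25 = 0.4229
  pink: (511 − 546.5)² / 546.5 = 2.3060
  white: (298 − 273.25)² / 273.25 = 2.2418
χ² = 0.4229 + 2.3060 + 2.2418 = 4.9707 ≈ 4.971

4.971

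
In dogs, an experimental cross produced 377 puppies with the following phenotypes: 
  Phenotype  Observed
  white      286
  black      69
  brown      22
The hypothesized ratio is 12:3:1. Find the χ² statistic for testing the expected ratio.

The 12:3:1 ratio has 16 parts, so with N = 377 the expected counts are:
  white: 377 × 12/16 = 282.75
  black: 377 × 3/16 = 70.6875
  brown: 377 × 1/16 = 23.5625
χ² = Σ (O − E)² / E
  white: (286 − 282.75)² / 282.75 = 0.0374
  black: (69 − 70.6875)² / 70.6875 = 0.0403
  brown: (22 − 23.5625)² / 23.5625 = 0.1036
χ² = 0.0374 + 0.0403 + 0.1036 = 0.1813 ≈ 0.181

0.181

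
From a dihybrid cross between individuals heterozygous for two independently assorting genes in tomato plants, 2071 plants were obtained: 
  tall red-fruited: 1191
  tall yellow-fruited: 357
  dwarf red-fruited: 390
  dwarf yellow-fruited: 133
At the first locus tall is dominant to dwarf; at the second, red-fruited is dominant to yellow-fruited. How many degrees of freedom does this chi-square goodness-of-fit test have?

A dihybrid F₂ with independent assortment and complete dominance at both loci gives a 9:3:3:1 phenotypic ratio.
A goodness-of-fit test with 4 phenotype classes has df = 4 − 1 = 3.

3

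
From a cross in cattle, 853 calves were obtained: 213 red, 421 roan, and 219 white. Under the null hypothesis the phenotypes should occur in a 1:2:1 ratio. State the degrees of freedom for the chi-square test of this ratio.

2

A goodness-of-fit test with 3 phenotype classes has df = 3 − 1 = 2.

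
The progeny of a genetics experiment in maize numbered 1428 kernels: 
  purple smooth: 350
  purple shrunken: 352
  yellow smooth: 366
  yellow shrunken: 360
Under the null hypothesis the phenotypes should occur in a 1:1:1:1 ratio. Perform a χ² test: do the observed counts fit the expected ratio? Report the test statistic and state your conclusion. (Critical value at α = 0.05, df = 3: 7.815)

0.459; consistent

Expected counts for N = 1428 under a 1:1:1:1 ratio (total parts = 4):
  purple smooth: 1428 × 1/4 = 357
  purple shrunken: 1428 × 1/4 = 357
  yellow smooth: 1428 × 1/4 = 357
  yellow shrunken: 1428 × 1/4 = 357
χ² = Σ (O − E)² / E
  purple smooth: (350 − 357)² / 357 = 0.1373
  purple shrunken: (352 − 357)² / 357 = 0.0700
  yellow smooth: (366 − 357)² / 357 = 0.2269
  yellow shrunken: (360 − 357)² / 357 = 0.0252
χ² = 0.1373 + 0.0700 + 0.2269 + 0.0252 = 0.4594 ≈ 0.459
Degrees of freedom = 4 − 1 = 3; critical value at α = 0.05 is 7.815.
Since 0.459 < 7.815, we fail to reject the null hypothesis — the data are consistent with the 1:1:1:1 ratio.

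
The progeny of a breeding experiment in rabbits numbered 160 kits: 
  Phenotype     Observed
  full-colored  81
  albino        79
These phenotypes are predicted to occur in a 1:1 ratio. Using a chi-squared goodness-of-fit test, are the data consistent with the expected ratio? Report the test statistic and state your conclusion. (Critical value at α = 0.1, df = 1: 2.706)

The 1:1 ratio has 2 parts, so with N = 160 the expected counts are:
  full-colored: 160 × 1/2 = 80
  albino: 160 × 1/2 = 80
χ² = Σ (O − E)² / E
  full-colored: (81 − 80)² / 80 = 0.0125
  albino: (79 − 80)² / 80 = 0.0125
χ² = 0.0125 + 0.0125 = 0.025
Degrees of freedom = 2 − 1 = 1; critical value at α = 0.1 is 2.706.
Since 0.025 < 2.706, we fail to reject the null hypothesis — the data are consistent with the 1:1 ratio.

0.025; consistent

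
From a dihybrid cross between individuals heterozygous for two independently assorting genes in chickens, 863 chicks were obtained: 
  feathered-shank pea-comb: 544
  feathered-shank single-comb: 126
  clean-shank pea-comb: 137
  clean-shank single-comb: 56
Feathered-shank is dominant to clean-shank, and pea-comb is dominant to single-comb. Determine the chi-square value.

18.875

A dihybrid F₂ with independent assortment and complete dominance at both loci gives a 9:3:3:1 phenotypic ratio.
Total ratio parts = 16. Expected numbers out of 863:
  feathered-shank pea-comb: 863 × 9/16 = 485.4375
  feathered-shank single-comb: 863 × 3/16 = 161.8125
  clean-shank pea-comb: 863 × 3/16 = 161.8125
  clean-shank single-comb: 863 × 1/16 = 53.9375
χ² = Σ (O − E)² / E
  feathered-shank pea-comb: (544 − 485.4375)² / 485.4375 = 7.0649
  feathered-shank single-comb: (126 − 161.8125)² / 161.8125 = 7.9261
  clean-shank pea-comb: (137 − 161.8125)² / 161.8125 = 3.8048
  clean-shank single-comb: (56 − 53.9375)² / 53.9375 = 0.0789
χ² = 7.0649 + 7.9261 + 3.8048 + 0.0789 = 18.8747 ≈ 18.875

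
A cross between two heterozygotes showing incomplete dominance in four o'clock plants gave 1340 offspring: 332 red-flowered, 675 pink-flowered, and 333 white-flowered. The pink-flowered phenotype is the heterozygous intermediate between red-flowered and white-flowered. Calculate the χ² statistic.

0.076

With incomplete dominance, a heterozygote × heterozygote cross gives a 1:2:1 phenotypic ratio.
Under the 1:2:1 hypothesis (Σ ratio = 4, N = 1340):
  red-flowered: 1340 × 1/4 = 335
  pink-flowered: 1340 × 2/4 = 670
  white-flowered: 1340 × 1/4 = 335
χ² = Σ (O − E)² / E
  red-flowered: (332 − 335)² / 335 = 0.0269
  pink-flowered: (675 − 670)² / 670 = 0.0373
  white-flowered: (333 − 335)² / 335 = 0.0119
χ² = 0.0269 + 0.0373 + 0.0119 = 0.0761 ≈ 0.076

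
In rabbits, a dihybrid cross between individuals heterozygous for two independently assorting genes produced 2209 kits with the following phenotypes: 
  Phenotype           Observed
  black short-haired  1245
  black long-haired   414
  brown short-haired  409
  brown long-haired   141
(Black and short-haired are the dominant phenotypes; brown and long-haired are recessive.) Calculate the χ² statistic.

0.132

A dihybrid F₂ with independent assortment and complete dominance at both loci gives a 9:3:3:1 phenotypic ratio.
Total ratio parts = 16. Expected numbers out of 2209:
  black short-haired: 2209 × 9/16 = 1242.5625
  black long-haired: 2209 × 3/16 = 414.1875
  brown short-haired: 2209 × 3/16 = 414.1875
  brown long-haired: 2209 × 1/16 = 138.0625
χ² = Σ (O − E)² / E
  black short-haired: (1245 − 1242.5625)² / 1242.5625 = 0.0048
  black long-haired: (414 − 414.1875)² / 414.1875 = 0.0001
  brown short-haired: (409 − 414.1875)² / 414.1875 = 0.0650
  brown long-haired: (141 − 138.0625)² / 138.0625 = 0.0625
χ² = 0.0048 + 0.0001 + 0.0650 + 0.0625 = 0.1324 ≈ 0.132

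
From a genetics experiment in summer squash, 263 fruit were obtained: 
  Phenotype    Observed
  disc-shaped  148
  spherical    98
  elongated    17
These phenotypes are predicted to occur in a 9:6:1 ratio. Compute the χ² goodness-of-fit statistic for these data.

The 9:6:1 ratio has 16 parts, so with N = 263 the expected counts are:
  disc-shaped: 263 × 9/16 = 147.9375
  spherical: 263 × 6/16 = 98.625
  elongated: 263 × 1/16 = 16.4375
χ² = Σ (O − E)² / E
  disc-shaped: (148 − 147.9375)² / 147.9375 = 0.0000
  spherical: (98 − 98.625)² / 98.625 = 0.0040
  elongated: (17 − 16.4375)² / 16.4375 = 0.0192
χ² = 0.0000 + 0.0040 + 0.0192 = 0.0232 ≈ 0.023

0.023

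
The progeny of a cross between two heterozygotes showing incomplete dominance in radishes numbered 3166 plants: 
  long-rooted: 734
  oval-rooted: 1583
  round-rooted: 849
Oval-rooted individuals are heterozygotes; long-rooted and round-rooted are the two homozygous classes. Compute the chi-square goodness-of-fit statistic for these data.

8.354

With incomplete dominance, a heterozygote × heterozygote cross gives a 1:2:1 phenotypic ratio.
Under the 1:2:1 hypothesis (Σ ratio = 4, N = 3166):
  long-rooted: 3166 × 1/4 = 791.5
  oval-rooted: 3166 × 2/4 = 1583
  round-rooted: 3166 × 1/4 = 791.5
χ² = Σ (O − E)² / E
  long-rooted: (734 − 791.5)² / 791.5 = 4.1772
  oval-rooted: (1583 − 1583)² / 1583 = 0.0000
  round-rooted: (849 − 791.5)² / 791.5 = 4.1772
χ² = 4.1772 + 0.0000 + 4.1772 = 8.3544 ≈ 8.354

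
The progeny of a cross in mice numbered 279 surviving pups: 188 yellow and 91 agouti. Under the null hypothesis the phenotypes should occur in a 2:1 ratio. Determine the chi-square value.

0.065

Total ratio parts = 3. Expected numbers out of 279:
  yellow: 279 × 2/3 = 186
  agouti: 279 × 1/3 = 93
χ² = Σ (O − E)² / E
  yellow: (188 − 186)² / 186 = 0.0215
  agouti: (91 − 93)² / 93 = 0.0430
χ² = 0.0215 + 0.0430 = 0.0645 ≈ 0.065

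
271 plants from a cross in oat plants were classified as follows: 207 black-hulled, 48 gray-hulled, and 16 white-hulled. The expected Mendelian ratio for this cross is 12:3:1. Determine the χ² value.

The 12:3:1 ratio has 16 parts, so with N = 271 the expected counts are:
  black-hulled: 271 × 12/16 = 203.25
  gray-hulled: 271 × 3/16 = 50.8125
  white-hulled: 271 × 1/16 = 16.9375
χ² = Σ (O − E)² / E
  black-hulled: (207 − 203.25)² / 203.25 = 0.0692
  gray-hulled: (48 − 50.8125)² / 50.8125 = 0.1557
  white-hulled: (16 − 16.9375)² / 16.9375 = 0.0519
χ² = 0.0692 + 0.1557 + 0.0519 = 0.2768 ≈ 0.277

0.277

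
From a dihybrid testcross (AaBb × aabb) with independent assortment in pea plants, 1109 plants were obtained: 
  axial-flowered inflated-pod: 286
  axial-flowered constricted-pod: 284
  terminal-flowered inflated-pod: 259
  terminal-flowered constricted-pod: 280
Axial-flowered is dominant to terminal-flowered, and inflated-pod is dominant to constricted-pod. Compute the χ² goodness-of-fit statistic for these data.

1.669

A dihybrid testcross with independent assortment gives a 1:1:1:1 ratio.
Expected counts for N = 1109 under a 1:1:1:1 ratio (total parts = 4):
  axial-flowered inflated-pod: 1109 × 1/4 = 277.25
  axial-flowered constricted-pod: 1109 × 1/4 = 277.25
  terminal-flowered inflated-pod: 1109 × 1/4 = 277.25
  terminal-flowered constricted-pod: 1109 × 1/4 = 277.25
χ² = Σ (O − E)² / E
  axial-flowered inflated-pod: (286 − 277.25)² / 277.25 = 0.2761
  axial-flowered constricted-pod: (284 − 277.25)² / 277.25 = 0.1643
  terminal-flowered inflated-pod: (259 − 277.25)² / 277.25 = 1.2013
  terminal-flowered constricted-pod: (280 − 277.25)² / 277.25 = 0.0273
χ² = 0.2761 + 0.1643 + 1.2013 + 0.0273 = 1.669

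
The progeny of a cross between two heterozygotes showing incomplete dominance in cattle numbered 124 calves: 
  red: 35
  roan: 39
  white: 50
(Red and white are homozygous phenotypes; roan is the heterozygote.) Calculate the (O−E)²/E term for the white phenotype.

With incomplete dominance, a heterozygote × heterozygote cross gives a 1:2:1 phenotypic ratio.
Under the 1:2:1 hypothesis (Σ ratio = 4, N = 124):
  red: 124 × 1/4 = 31
  roan: 124 × 2/4 = 62
  white: 124 × 1/4 = 31
Contribution of white: (50 − 31)² / 31 = 11.6452

11.645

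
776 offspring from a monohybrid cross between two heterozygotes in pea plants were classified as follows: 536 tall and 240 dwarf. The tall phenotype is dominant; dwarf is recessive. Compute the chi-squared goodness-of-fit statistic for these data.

14.543

For a monohybrid cross between heterozygotes with complete dominance, the expected phenotypic ratio is 3:1.
Total ratio parts = 4. Expected numbers out of 776:
  tall: 776 × 3/4 = 582
  dwarf: 776 × 1/4 = 194
χ² = Σ (O − E)² / E
  tall: (536 − 582)² / 582 = 3.6357
  dwarf: (240 − 194)² / 194 = 10.9072
χ² = 3.6357 + 10.9072 = 14.5429 ≈ 14.543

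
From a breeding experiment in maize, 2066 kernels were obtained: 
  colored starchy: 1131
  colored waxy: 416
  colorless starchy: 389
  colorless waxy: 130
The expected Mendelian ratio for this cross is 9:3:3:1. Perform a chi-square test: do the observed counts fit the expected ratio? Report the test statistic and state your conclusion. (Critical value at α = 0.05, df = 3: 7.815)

The 9:3:3:1 ratio has 16 parts, so with N = 2066 the expected counts are:
  colored starchy: 2066 × 9/16 = 1162.125
  colored waxy: 2066 × 3/16 = 387.375
  colorless starchy: 2066 × 3/16 = 387.375
  colorless waxy: 2066 × 1/16 = 129.125
χ² = Σ (O − E)² / E
  colored starchy: (1131 − 1162.125)² / 1162.125 = 0.8336
  colored waxy: (416 − 387.375)² / 387.375 = 2.1152
  colorless starchy: (389 − 387.375)² / 387.375 = 0.0068
  colorless waxy: (130 − 129.125)² / 129.125 = 0.0059
χ² = 0.8336 + 2.1152 + 0.0068 + 0.0059 = 2.9615 ≈ 2.962
Degrees of freedom = 4 − 1 = 3; critical value at α = 0.05 is 7.815.
Since 2.962 < 7.815, we fail to reject the null hypothesis — the data are consistent with the 9:3:3:1 ratio.

2.962; consistent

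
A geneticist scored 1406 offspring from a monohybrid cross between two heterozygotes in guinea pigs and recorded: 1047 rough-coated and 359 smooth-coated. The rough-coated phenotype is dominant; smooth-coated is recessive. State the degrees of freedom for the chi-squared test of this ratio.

1

For a monohybrid cross between heterozygotes with complete dominance, the expected phenotypic ratio is 3:1.
A goodness-of-fit test with 2 phenotype classes has df = 2 − 1 = 1.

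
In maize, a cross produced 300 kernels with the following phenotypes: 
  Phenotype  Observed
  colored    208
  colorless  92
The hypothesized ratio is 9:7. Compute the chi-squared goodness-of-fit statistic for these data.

Under the 9:7 hypothesis (Σ ratio = 16, N = 300):
  colored: 300 × 9/16 = 168.75
  colorless: 300 × 7/16 = 131.25
χ² = Σ (O − E)² / E
  colored: (208 − 168.75)² / 168.75 = 9.1293
  colorless: (92 − 131.25)² / 131.25 = 11.7376
χ² = 9.1293 + 11.7376 = 20.8669 ≈ 20.867

20.867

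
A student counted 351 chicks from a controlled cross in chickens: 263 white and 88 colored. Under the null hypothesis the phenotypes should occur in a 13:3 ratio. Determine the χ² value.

9.206

Under the 13:3 hypothesis (Σ ratio = 16, N = 351):
  white: 351 × 13/16 = 285.1875
  colored: 351 × 3/16 = 65.8125
χ² = Σ (O − E)² / E
  white: (263 − 285.1875)² / 285.1875 = 1.7262
  colored: (88 − 65.8125)² / 65.8125 = 7.4801
χ² = 1.7262 + 7.4801 = 9.2063 ≈ 9.206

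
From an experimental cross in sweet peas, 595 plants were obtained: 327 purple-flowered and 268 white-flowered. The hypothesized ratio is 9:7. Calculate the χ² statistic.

The 9:7 ratio has 16 parts, so with N = 595 the expected counts are:
  purple-flowered: 595 × 9/16 = 334.6875
  white-flowered: 595 × 7/16 = 260.3125
χ² = Σ (O − E)² / E
  purple-flowered: (327 − 334.6875)² / 334.6875 = 0.1766
  white-flowered: (268 − 260.3125)² / 260.3125 = 0.2270
χ² = 0.1766 + 0.2270 = 0.4036 ≈ 0.404

0.404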